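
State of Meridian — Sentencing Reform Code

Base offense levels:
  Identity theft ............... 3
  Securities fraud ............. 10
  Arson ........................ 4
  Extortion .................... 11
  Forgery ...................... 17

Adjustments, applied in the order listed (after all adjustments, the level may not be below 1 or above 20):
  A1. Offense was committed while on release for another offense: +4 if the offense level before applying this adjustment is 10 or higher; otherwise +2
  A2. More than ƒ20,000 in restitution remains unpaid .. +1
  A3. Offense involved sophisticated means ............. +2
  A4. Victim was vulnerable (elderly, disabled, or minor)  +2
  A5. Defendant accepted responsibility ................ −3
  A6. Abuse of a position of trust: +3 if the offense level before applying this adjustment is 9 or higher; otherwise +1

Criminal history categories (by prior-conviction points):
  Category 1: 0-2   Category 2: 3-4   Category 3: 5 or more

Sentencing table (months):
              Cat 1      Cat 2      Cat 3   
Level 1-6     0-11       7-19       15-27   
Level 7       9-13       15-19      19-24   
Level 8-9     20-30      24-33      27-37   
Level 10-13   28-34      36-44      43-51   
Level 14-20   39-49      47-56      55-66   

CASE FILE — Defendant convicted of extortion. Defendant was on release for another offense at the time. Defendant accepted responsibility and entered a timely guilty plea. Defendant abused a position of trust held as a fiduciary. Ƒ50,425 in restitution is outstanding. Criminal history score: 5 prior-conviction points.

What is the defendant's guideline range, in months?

Base offense level for extortion: 11.
A1 applies (level before this adjustment is 11 ≥ 10, so +4): 11 + 4 = 15.
A2 applies: 15 + 1 = 16.
A3 does not apply.
A5 applies: 16 − 3 = 13.
A6 applies (level before this adjustment is 13 ≥ 9, so +3): 13 + 3 = 16.
Final offense level: 16.
Criminal history: 5 prior points → Category 3 (5+).
Level 16 falls in the 14-20 band.
Grid: Level 14-20 × Category 3 = 55-66 months.

55-66 months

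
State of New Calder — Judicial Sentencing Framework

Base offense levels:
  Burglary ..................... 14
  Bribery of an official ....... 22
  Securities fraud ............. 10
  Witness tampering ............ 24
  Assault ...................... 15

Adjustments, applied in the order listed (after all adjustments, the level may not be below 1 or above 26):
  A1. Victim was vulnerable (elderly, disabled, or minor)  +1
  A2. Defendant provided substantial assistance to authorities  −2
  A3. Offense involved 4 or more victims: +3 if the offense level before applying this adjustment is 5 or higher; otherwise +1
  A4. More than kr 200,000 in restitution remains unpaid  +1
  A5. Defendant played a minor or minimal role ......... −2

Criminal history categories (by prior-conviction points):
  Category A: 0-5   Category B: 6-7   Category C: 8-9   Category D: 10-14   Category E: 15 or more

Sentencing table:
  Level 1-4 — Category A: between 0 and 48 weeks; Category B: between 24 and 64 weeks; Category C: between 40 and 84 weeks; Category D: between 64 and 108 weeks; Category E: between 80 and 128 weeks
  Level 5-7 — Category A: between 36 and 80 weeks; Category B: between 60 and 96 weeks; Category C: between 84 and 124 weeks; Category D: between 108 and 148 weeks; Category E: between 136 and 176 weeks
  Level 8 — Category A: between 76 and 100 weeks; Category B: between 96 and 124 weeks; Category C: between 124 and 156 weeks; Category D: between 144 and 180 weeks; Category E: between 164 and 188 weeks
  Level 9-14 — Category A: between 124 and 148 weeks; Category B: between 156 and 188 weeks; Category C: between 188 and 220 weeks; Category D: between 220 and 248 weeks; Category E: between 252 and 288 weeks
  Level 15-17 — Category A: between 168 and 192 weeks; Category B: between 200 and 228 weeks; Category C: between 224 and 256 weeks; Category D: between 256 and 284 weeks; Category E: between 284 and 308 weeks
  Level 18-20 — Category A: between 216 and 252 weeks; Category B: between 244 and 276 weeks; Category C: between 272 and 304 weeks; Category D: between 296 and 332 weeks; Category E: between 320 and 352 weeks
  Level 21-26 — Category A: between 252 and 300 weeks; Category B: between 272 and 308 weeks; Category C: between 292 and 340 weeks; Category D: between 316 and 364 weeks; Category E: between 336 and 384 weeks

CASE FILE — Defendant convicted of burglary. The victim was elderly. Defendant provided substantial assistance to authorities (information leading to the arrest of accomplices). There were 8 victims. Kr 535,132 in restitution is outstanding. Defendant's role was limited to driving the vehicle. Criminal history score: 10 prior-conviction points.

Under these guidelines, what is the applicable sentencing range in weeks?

Base offense level for burglary: 14.
A1 applies: 14 + 1 = 15.
A2 applies: 15 − 2 = 13.
A3 applies (level before this adjustment is 13 ≥ 5, so +3): 13 + 3 = 16.
A4 applies: 16 + 1 = 17.
A5 applies: 17 − 2 = 15.
Final offense level: 15.
Criminal history: 10 prior points → Category D (10-14).
Level 15 falls in the 15-17 band.
Grid: Level 15-17 × Category D = 256-284 weeks.

256-284 weeks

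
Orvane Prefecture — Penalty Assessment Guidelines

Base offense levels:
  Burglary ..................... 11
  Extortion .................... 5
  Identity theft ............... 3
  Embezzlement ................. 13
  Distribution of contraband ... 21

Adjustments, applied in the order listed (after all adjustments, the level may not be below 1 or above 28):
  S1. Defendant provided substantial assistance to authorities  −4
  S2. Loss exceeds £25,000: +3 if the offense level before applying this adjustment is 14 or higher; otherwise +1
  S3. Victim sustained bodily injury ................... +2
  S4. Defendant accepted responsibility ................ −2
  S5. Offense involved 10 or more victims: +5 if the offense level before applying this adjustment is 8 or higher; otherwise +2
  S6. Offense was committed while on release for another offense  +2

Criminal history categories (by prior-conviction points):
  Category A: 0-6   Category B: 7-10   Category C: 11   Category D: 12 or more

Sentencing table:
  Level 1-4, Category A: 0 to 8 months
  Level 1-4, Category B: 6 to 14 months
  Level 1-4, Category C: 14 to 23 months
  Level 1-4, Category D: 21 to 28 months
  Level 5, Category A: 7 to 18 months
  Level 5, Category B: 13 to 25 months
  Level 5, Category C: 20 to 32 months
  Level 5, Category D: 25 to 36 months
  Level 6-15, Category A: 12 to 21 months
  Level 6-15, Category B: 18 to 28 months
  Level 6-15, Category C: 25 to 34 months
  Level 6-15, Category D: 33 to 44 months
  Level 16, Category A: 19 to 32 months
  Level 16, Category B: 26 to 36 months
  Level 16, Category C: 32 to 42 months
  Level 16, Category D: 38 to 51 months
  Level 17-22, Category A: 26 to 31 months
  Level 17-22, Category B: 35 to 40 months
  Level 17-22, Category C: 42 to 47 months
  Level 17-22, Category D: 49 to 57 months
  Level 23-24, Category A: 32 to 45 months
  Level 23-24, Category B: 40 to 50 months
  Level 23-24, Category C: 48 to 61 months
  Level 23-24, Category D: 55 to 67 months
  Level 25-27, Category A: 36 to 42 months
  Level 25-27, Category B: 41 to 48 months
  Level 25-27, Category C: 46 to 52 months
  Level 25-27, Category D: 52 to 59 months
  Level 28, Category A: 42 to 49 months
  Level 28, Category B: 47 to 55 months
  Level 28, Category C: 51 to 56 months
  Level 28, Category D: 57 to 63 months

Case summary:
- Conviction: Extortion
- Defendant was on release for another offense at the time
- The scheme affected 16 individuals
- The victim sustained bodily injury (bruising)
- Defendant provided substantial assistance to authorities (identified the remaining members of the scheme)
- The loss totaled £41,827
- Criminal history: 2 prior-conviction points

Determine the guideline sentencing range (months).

Base offense level for extortion: 5.
S1 applies: 5 − 4 = 1.
S2 applies (level before this adjustment is 1 < 14, so +1): 1 + 1 = 2.
S3 applies: 2 + 2 = 4.
S4 does not apply.
S5 applies (level before this adjustment is 4 < 8, so +2): 4 + 2 = 6.
S6 applies: 6 + 2 = 8.
Final offense level: 8.
Criminal history: 2 prior points → Category A (0-6).
Level 8 falls in the 6-15 band.
Grid: Level 6-15 × Category A = 12-21 months.

12-21 months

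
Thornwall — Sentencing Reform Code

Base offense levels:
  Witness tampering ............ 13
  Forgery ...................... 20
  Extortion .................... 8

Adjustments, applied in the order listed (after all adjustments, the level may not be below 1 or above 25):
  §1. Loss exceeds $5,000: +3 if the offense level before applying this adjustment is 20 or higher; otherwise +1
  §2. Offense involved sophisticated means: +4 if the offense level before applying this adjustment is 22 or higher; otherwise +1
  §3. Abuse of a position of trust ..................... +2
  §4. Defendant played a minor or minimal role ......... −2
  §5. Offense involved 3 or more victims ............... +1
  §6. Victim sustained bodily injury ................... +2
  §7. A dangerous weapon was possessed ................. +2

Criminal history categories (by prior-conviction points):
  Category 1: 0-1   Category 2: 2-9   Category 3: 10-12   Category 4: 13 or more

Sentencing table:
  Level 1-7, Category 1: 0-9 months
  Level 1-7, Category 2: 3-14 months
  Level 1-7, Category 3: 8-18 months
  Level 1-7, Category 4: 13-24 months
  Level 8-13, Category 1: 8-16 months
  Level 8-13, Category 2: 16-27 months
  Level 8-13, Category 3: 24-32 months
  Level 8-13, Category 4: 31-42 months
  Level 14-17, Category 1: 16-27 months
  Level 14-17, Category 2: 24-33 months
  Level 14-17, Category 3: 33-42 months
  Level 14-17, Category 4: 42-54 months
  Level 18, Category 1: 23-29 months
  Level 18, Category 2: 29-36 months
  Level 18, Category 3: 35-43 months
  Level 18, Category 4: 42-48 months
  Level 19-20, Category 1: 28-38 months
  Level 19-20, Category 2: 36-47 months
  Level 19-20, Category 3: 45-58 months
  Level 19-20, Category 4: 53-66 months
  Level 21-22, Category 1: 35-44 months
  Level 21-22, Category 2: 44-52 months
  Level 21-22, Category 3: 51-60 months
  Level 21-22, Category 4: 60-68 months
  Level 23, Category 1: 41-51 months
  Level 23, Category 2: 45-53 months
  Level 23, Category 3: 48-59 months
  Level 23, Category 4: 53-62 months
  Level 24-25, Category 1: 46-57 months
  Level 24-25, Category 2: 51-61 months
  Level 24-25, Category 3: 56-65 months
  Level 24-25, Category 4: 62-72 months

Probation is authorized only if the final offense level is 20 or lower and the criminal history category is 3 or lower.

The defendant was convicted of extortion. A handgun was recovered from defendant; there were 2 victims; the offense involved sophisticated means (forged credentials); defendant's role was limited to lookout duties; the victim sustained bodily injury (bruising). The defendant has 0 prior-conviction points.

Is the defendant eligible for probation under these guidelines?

Yes

Base offense level for extortion: 8.
§1 does not apply.
§2 applies (level before this adjustment is 8 < 22, so +1): 8 + 1 = 9.
§4 applies: 9 − 2 = 7.
§5 does not apply.
§6 applies: 7 + 2 = 9.
§7 applies: 9 + 2 = 11.
Final offense level: 11.
Criminal history: 0 prior points → Category 1 (0-1).
Level 11 falls in the 8-13 band.
Grid: Level 8-13 × Category 1 = 8-16 months.
Probation check: level 11 ≤ 20 and category 1 ≤ 3 → eligible.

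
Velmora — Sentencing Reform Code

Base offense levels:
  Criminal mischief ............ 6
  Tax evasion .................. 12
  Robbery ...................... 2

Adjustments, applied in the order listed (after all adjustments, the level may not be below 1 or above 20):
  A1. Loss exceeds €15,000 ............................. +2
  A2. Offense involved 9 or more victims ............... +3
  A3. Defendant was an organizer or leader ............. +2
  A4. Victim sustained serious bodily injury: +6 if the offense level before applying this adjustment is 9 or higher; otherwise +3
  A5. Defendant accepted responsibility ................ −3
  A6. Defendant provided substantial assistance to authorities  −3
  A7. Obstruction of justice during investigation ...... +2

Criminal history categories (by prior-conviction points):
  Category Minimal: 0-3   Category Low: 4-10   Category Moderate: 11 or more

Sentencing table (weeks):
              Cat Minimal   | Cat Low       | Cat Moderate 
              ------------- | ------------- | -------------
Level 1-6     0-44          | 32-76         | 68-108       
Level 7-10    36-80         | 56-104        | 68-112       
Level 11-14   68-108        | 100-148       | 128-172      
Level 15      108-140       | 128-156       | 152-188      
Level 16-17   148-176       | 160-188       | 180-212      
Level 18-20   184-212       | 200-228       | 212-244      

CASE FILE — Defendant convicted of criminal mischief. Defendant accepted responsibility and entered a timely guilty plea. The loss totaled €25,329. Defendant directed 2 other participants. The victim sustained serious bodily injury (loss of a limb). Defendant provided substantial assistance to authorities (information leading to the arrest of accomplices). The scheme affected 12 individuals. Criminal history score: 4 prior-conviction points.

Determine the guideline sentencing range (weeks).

Base offense level for criminal mischief: 6.
A1 applies: 6 + 2 = 8.
A2 applies: 8 + 3 = 11.
A3 applies: 11 + 2 = 13.
A4 applies (level before this adjustment is 13 ≥ 9, so +6): 13 + 6 = 19.
A5 applies: 19 − 3 = 16.
A6 applies: 16 − 3 = 13.
A7 does not apply.
Final offense level: 13.
Criminal history: 4 prior points → Category Low (4-10).
Level 13 falls in the 11-14 band.
Grid: Level 11-14 × Category Low = 100-148 weeks.

100-148 weeks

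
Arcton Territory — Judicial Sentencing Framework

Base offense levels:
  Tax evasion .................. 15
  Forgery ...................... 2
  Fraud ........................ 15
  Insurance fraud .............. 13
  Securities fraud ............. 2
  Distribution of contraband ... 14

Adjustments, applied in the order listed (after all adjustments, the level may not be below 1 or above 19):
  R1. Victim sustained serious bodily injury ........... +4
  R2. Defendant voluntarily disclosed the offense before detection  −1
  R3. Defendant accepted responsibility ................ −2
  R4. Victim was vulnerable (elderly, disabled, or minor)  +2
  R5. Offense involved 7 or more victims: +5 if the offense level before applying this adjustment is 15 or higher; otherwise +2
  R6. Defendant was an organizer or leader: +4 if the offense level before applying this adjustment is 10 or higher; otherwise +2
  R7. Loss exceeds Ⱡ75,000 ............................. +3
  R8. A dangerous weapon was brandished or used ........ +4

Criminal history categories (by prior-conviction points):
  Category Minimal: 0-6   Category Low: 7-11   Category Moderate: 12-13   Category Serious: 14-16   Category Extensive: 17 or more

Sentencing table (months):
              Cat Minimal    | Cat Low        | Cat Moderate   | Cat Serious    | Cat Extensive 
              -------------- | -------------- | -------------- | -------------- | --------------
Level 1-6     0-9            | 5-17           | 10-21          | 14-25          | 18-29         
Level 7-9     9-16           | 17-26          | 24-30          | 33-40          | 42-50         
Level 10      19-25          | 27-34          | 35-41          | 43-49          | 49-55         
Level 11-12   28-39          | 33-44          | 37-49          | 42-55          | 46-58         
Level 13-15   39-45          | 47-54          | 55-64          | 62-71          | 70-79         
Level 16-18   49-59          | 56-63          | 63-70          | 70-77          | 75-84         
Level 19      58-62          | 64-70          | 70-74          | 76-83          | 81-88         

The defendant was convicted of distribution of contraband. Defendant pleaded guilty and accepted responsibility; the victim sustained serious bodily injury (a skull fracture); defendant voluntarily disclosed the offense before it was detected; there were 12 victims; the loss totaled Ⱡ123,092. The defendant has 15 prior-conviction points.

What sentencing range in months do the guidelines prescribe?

76-83 months

Base offense level for distribution of contraband: 14.
R1 applies: 14 + 4 = 18.
R2 applies: 18 − 1 = 17.
R3 applies: 17 − 2 = 15.
R4 does not apply.
R5 applies (level before this adjustment is 15 ≥ 15, so +5): 15 + 5 = 20.
R7 applies: 20 + 3 = 23.
R8 does not apply.
Level 23 exceeds the maximum of 19; capped at 19.
Final offense level: 19.
Criminal history: 15 prior points → Category Serious (14-16).
Level 19 falls in the 19 band.
Grid: Level 19 × Category Serious = 76-83 months.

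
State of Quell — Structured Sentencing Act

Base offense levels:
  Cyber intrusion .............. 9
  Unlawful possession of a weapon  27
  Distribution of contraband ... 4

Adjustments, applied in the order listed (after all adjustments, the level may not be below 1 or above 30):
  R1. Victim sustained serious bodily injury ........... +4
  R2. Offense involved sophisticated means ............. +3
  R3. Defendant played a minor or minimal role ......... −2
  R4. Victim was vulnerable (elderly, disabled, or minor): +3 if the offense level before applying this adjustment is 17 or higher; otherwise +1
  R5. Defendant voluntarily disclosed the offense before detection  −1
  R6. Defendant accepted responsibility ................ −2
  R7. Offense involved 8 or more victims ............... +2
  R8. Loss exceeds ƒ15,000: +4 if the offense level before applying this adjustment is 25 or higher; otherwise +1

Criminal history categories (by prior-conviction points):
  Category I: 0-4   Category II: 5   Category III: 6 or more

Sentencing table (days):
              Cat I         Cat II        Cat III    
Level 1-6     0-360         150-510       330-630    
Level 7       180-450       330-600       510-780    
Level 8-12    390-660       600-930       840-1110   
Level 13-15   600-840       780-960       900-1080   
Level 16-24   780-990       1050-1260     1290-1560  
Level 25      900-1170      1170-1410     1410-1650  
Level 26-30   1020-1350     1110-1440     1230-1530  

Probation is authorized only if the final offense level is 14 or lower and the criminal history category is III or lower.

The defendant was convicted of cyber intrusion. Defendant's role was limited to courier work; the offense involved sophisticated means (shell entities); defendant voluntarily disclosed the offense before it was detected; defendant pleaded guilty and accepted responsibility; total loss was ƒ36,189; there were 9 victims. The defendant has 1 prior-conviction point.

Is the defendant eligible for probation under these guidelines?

Yes

Base offense level for cyber intrusion: 9.
R1 does not apply.
R2 applies: 9 + 3 = 12.
R3 applies: 12 − 2 = 10.
R5 applies: 10 − 1 = 9.
R6 applies: 9 − 2 = 7.
R7 applies: 7 + 2 = 9.
R8 applies (level before this adjustment is 9 < 25, so +1): 9 + 1 = 10.
Final offense level: 10.
Criminal history: 1 prior point → Category I (0-4).
Level 10 falls in the 8-12 band.
Grid: Level 8-12 × Category I = 390-660 days.
Probation check: level 10 ≤ 14 and category I ≤ III → eligible.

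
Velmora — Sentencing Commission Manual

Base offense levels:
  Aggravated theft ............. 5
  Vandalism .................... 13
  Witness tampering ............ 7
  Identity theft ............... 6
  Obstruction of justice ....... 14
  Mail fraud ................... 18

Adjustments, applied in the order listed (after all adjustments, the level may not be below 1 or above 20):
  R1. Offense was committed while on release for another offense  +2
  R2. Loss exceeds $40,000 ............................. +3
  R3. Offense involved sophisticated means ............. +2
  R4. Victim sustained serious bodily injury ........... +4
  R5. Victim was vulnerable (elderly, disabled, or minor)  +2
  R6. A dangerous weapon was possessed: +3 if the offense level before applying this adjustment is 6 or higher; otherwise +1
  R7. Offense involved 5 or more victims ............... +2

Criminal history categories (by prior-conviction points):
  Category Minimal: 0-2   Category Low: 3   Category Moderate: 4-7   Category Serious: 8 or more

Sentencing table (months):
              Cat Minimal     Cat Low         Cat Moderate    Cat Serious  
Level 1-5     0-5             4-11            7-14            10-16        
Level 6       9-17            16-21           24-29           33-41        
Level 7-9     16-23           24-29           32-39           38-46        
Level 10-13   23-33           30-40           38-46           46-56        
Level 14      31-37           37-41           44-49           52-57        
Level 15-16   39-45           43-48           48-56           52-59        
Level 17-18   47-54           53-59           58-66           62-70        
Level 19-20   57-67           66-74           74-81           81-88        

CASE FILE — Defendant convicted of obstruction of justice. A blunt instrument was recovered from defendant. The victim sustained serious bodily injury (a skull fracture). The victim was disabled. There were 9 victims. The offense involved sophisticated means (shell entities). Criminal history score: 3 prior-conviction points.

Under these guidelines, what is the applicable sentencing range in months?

Base offense level for obstruction of justice: 14.
R1 does not apply.
R3 applies: 14 + 2 = 16.
R4 applies: 16 + 4 = 20.
R5 applies: 20 + 2 = 22.
R6 applies (level before this adjustment is 22 ≥ 6, so +3): 22 + 3 = 25.
R7 applies: 25 + 2 = 27.
Level 27 exceeds the maximum of 20; capped at 20.
Final offense level: 20.
Criminal history: 3 prior points → Category Low (3).
Level 20 falls in the 19-20 band.
Grid: Level 19-20 × Category Low = 66-74 months.

66-74 months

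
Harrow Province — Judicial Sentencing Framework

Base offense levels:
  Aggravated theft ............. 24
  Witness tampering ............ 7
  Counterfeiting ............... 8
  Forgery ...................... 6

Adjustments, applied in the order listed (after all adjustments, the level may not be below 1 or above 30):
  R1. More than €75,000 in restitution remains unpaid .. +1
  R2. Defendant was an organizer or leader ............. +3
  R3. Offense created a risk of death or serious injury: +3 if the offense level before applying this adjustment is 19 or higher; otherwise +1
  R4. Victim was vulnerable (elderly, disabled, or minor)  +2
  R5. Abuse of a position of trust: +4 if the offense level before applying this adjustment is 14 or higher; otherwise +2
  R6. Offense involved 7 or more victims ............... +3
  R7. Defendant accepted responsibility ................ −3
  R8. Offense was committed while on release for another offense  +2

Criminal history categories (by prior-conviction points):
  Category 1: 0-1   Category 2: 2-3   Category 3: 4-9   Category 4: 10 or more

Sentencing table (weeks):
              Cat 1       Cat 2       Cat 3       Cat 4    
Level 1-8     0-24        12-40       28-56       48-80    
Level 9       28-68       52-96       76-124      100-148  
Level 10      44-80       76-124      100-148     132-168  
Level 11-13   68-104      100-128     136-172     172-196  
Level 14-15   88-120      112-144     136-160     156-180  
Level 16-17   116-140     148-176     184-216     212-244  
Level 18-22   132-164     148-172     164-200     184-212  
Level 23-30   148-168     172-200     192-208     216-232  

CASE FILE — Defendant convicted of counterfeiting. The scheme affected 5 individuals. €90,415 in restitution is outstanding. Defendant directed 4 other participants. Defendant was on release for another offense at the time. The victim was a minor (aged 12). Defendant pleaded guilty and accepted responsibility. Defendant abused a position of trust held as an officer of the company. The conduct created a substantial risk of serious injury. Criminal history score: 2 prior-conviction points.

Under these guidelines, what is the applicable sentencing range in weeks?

148-172 weeks

Base offense level for counterfeiting: 8.
R1 applies: 8 + 1 = 9.
R2 applies: 9 + 3 = 12.
R3 applies (level before this adjustment is 12 < 19, so +1): 12 + 1 = 13.
R4 applies: 13 + 2 = 15.
R5 applies (level before this adjustment is 15 ≥ 14, so +4): 15 + 4 = 19.
R6 does not apply.
R7 applies: 19 − 3 = 16.
R8 applies: 16 + 2 = 18.
Final offense level: 18.
Criminal history: 2 prior points → Category 2 (2-3).
Level 18 falls in the 18-22 band.
Grid: Level 18-22 × Category 2 = 148-172 weeks.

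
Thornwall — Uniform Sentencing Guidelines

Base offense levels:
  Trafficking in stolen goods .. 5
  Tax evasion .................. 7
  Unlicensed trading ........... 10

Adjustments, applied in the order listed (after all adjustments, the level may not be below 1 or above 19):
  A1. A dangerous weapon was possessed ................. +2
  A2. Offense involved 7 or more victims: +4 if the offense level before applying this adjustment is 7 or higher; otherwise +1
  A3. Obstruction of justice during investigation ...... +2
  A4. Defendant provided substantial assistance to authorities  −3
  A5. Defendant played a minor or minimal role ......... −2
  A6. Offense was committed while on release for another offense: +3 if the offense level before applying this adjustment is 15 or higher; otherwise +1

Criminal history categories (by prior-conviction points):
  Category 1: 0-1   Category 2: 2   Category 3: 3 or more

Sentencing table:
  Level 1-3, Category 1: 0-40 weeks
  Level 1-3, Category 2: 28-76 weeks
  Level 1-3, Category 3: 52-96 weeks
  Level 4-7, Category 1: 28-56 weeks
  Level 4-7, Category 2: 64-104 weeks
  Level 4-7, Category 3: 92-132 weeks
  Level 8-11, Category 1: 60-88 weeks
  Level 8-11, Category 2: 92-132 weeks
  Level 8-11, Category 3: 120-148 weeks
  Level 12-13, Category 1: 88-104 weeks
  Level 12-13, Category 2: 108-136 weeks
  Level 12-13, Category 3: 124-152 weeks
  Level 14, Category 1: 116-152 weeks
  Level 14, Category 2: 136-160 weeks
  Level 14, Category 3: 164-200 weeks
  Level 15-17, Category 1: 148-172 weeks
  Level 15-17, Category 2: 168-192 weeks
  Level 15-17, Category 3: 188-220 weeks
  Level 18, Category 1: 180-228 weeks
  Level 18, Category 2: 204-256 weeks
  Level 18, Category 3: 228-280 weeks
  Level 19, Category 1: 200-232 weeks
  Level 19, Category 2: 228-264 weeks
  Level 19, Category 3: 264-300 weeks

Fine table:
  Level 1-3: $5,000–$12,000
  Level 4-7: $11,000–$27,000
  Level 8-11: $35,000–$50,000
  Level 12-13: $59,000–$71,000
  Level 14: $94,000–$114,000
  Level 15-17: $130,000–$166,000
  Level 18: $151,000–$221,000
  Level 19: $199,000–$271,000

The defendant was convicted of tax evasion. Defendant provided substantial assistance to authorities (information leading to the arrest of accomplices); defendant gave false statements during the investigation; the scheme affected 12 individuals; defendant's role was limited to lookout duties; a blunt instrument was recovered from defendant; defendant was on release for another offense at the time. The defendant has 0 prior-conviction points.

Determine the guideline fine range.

Base offense level for tax evasion: 7.
A1 applies: 7 + 2 = 9.
A2 applies (level before this adjustment is 9 ≥ 7, so +4): 9 + 4 = 13.
A3 applies: 13 + 2 = 15.
A4 applies: 15 − 3 = 12.
A5 applies: 12 − 2 = 10.
A6 applies (level before this adjustment is 10 < 15, so +1): 10 + 1 = 11.
Final offense level: 11.
Level 11 falls in the 8-11 band.
Fine table: Level 8-11 → $35,000–$50,000.

$35,000–$50,000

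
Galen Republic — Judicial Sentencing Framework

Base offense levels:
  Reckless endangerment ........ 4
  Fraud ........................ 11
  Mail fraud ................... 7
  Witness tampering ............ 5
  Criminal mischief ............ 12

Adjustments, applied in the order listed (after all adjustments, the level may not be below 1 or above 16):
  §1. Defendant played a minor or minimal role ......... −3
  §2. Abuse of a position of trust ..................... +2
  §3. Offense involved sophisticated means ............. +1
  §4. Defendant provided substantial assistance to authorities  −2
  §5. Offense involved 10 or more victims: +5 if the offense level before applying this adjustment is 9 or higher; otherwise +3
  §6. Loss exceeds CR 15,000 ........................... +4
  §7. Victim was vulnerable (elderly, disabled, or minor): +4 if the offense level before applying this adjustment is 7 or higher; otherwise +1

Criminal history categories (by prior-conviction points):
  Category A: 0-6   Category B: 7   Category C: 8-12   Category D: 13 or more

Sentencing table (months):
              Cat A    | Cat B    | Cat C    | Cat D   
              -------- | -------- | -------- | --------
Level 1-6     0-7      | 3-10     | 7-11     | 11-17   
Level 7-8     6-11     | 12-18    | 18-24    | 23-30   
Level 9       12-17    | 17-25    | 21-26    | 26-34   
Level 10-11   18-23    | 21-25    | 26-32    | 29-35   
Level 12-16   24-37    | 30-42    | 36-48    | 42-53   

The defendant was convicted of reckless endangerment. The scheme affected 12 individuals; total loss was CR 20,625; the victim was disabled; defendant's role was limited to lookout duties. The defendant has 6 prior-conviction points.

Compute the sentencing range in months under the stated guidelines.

24-37 months

Base offense level for reckless endangerment: 4.
§1 applies: 4 − 3 = 1.
§5 applies (level before this adjustment is 1 < 9, so +3): 1 + 3 = 4.
§6 applies: 4 + 4 = 8.
§7 applies (level before this adjustment is 8 ≥ 7, so +4): 8 + 4 = 12.
Final offense level: 12.
Criminal history: 6 prior points → Category A (0-6).
Level 12 falls in the 12-16 band.
Grid: Level 12-16 × Category A = 24-37 months.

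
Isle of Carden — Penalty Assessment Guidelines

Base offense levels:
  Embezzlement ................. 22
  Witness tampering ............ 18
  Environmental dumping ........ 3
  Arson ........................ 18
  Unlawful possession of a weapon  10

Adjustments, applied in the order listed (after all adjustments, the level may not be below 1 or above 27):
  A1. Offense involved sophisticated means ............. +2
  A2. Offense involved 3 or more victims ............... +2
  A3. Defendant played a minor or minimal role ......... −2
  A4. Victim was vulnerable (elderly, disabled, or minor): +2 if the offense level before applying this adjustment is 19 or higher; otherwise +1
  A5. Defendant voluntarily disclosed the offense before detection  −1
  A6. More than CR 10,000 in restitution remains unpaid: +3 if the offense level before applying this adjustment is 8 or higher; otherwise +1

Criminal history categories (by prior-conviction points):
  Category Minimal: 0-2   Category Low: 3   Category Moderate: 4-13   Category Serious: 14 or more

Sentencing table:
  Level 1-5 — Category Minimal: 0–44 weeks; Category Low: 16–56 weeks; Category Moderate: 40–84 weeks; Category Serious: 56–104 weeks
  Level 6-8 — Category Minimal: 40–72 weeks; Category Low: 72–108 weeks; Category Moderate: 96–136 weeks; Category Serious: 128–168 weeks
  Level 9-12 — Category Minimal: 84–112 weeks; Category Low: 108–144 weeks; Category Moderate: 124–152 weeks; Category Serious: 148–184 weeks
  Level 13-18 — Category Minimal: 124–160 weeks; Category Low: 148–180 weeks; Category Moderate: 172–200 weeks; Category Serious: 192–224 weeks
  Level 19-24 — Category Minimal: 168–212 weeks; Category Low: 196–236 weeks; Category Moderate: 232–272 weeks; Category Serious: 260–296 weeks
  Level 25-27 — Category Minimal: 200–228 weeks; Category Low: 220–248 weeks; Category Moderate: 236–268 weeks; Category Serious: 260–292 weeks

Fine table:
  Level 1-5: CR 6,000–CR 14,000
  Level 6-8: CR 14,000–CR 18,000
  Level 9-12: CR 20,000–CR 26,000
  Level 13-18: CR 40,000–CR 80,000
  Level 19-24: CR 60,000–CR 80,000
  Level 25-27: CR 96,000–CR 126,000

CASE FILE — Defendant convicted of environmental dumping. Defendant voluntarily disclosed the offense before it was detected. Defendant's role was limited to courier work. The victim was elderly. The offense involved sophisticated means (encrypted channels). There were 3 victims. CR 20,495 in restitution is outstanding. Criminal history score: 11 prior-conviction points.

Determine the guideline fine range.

Base offense level for environmental dumping: 3.
A1 applies: 3 + 2 = 5.
A2 applies: 5 + 2 = 7.
A3 applies: 7 − 2 = 5.
A4 applies (level before this adjustment is 5 < 19, so +1): 5 + 1 = 6.
A5 applies: 6 − 1 = 5.
A6 applies (level before this adjustment is 5 < 8, so +1): 5 + 1 = 6.
Final offense level: 6.
Level 6 falls in the 6-8 band.
Fine table: Level 6-8 → CR 14,000–CR 18,000.

CR 14,000–CR 18,000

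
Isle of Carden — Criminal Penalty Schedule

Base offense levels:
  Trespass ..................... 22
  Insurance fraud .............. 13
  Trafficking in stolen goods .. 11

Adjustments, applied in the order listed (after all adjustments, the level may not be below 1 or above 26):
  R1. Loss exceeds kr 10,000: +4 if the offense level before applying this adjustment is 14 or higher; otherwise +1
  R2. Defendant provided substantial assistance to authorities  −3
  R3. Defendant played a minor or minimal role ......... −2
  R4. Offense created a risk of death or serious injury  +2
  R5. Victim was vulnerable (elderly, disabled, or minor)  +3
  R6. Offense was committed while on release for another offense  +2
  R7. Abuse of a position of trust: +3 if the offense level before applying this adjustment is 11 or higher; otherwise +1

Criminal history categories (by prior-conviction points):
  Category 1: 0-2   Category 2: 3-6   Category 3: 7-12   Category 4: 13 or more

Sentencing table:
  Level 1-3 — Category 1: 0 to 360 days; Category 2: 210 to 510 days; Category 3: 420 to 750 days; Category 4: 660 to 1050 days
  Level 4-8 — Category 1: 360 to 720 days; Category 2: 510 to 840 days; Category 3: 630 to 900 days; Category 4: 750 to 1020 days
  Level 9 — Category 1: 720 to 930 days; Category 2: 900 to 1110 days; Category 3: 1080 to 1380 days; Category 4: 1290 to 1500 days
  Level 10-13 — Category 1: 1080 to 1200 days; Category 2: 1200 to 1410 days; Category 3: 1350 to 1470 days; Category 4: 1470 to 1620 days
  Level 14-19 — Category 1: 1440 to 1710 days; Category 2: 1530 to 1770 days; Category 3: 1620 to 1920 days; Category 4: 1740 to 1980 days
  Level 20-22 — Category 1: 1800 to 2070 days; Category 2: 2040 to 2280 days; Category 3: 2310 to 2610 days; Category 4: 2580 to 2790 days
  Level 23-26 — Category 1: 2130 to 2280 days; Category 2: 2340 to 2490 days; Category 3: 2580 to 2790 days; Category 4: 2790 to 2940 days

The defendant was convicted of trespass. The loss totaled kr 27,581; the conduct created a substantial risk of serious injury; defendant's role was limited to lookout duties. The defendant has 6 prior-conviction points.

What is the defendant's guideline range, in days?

Base offense level for trespass: 22.
R1 applies (level before this adjustment is 22 ≥ 14, so +4): 22 + 4 = 26.
R3 applies: 26 − 2 = 24.
R4 applies: 24 + 2 = 26.
Final offense level: 26.
Criminal history: 6 prior points → Category 2 (3-6).
Level 26 falls in the 23-26 band.
Grid: Level 23-26 × Category 2 = 2340-2490 days.

2340-2490 days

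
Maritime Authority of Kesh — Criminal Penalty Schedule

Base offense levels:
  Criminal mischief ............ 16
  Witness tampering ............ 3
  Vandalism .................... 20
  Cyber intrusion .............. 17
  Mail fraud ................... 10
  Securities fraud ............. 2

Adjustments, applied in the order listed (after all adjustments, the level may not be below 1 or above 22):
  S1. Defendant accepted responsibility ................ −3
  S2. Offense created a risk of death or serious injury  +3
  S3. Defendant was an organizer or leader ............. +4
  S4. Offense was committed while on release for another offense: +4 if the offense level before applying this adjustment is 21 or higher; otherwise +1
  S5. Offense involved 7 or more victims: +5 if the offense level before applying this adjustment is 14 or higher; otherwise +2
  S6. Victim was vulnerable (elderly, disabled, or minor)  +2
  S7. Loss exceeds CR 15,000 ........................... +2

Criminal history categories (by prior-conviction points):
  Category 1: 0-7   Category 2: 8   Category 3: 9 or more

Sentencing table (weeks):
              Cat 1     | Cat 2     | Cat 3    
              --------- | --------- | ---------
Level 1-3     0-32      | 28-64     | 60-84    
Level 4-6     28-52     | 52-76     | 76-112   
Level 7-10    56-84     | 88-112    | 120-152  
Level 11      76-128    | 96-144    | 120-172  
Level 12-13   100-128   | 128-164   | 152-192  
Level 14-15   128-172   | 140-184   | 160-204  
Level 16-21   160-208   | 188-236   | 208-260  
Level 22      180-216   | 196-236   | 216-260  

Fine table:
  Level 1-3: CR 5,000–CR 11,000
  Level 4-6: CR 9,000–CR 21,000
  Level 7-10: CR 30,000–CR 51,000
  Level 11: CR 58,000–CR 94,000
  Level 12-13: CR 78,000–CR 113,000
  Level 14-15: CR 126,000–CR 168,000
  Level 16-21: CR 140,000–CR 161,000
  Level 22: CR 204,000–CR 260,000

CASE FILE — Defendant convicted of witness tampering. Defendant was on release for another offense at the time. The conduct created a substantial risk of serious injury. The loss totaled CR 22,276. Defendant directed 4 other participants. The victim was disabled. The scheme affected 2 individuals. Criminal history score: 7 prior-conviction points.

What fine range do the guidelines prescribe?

CR 126,000–CR 168,000

Base offense level for witness tampering: 3.
S1 does not apply.
S2 applies: 3 + 3 = 6.
S3 applies: 6 + 4 = 10.
S4 applies (level before this adjustment is 10 < 21, so +1): 10 + 1 = 11.
S5 does not apply.
S6 applies: 11 + 2 = 13.
S7 applies: 13 + 2 = 15.
Final offense level: 15.
Level 15 falls in the 14-15 band.
Fine table: Level 14-15 → CR 126,000–CR 168,000.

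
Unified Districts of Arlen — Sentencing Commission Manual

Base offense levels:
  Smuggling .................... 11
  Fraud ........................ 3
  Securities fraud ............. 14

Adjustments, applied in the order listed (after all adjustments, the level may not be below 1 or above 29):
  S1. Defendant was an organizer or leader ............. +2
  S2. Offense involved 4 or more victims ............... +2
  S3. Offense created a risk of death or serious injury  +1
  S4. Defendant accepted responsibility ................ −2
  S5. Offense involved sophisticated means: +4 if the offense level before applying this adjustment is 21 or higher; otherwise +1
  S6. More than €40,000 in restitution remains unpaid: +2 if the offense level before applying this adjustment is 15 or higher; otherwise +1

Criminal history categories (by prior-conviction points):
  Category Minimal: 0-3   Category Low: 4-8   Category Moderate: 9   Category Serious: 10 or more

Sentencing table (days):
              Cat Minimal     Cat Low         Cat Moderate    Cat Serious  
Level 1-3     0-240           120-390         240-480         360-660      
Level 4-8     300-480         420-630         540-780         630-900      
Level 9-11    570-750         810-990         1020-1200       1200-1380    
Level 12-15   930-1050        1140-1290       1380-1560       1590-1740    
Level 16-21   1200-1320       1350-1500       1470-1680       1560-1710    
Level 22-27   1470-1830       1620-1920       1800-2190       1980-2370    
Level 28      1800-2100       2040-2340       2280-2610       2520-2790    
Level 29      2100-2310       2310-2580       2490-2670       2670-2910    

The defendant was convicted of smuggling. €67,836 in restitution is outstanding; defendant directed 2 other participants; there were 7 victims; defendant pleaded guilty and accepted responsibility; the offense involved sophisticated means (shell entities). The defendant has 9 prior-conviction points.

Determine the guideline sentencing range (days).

1380-1560 days

Base offense level for smuggling: 11.
S1 applies: 11 + 2 = 13.
S2 applies: 13 + 2 = 15.
S3 does not apply.
S4 applies: 15 − 2 = 13.
S5 applies (level before this adjustment is 13 < 21, so +1): 13 + 1 = 14.
S6 applies (level before this adjustment is 14 < 15, so +1): 14 + 1 = 15.
Final offense level: 15.
Criminal history: 9 prior points → Category Moderate (9).
Level 15 falls in the 12-15 band.
Grid: Level 12-15 × Category Moderate = 1380-1560 days.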